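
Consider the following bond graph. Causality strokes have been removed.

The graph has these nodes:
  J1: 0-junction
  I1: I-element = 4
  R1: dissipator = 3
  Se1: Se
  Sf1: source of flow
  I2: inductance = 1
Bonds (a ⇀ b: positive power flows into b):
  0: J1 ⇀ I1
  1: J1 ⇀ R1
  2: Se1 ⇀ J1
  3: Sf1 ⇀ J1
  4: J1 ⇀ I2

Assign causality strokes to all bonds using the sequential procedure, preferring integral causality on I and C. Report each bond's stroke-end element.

b0 stroke→I1
b1 stroke→R1
b2 stroke→J1
b3 stroke→Sf1
b4 stroke→I2

#2 stroke→J1  (Se1: effort source, stroke at far end)
#3 stroke→Sf1  (Sf1 (Sf) sets flow on bond)
#0 stroke→I1  (J1 effort already set via bond 2)
#1 stroke→R1  (common-e at J1 fixed by 2)
#4 stroke→I2  (J1 effort already set via bond 2)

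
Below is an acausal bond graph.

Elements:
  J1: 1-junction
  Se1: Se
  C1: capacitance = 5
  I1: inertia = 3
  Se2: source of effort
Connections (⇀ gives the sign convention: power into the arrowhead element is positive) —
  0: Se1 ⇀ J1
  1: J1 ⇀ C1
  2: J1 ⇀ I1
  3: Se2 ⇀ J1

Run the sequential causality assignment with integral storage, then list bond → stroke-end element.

b0 stroke at J1  (source Se1 imposes e)
b3 stroke at J1  (source Se2 imposes e)
b1 stroke at J1  (C1 integral (e out))
b2 stroke at I1  (only one flow-in slot at J1)

β0 stroke→J1
β1 stroke→J1
β2 stroke→I1
β3 stroke→J1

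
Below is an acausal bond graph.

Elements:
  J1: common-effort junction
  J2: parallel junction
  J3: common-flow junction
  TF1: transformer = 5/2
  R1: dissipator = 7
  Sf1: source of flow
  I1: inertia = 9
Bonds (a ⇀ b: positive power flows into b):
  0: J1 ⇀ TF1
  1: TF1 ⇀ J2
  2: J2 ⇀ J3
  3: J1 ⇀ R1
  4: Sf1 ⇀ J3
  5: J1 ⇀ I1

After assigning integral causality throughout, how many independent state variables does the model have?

1  (I1 all integral)

bond 4 |Sf1  (Sf1 fixes flow; stroke at Sf1)
bond 2 |J3  (J3: bond 4 brought flow, rest push out)
bond 1 |J2  (only one effort-in slot at J2)
bond 0 |TF1  (TF TF1: opposite of bond 1)
bond 5 |I1  (I1 integral (f out))
bond 3 |J1  (J1 needs exactly one e-in)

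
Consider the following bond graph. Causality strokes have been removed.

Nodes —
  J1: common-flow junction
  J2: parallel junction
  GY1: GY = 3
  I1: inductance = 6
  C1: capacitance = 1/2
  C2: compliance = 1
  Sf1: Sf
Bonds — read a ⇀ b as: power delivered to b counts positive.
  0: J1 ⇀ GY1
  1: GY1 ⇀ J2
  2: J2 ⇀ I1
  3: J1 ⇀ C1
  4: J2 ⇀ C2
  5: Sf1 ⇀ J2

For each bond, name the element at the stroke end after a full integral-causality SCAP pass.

b0 →GY1
b1 →GY1
b2 →I1
b3 →J1
b4 →J2
b5 →Sf1

β5 stroke→Sf1  (Sf1 fixes flow; stroke at Sf1)
β2 stroke→I1  (prefer integral on I1)
β3 stroke→J1  (C1: C, integral causality)
β0 stroke→GY1  (closing 1-jn rule on J1)
β1 stroke→GY1  (GY1 both-in/both-out from 0)
β4 stroke→J2  (only one effort-in slot at J2)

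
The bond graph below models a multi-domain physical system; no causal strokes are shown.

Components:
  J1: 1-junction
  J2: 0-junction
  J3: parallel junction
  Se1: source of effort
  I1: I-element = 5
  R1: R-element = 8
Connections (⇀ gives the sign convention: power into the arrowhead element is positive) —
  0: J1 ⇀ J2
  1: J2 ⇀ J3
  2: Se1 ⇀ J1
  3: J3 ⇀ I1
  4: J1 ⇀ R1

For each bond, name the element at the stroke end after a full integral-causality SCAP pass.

bond 0 →J2
bond 1 →J3
bond 2 →J1
bond 3 →I1
bond 4 →J1

β2 |J1  (Se1: effort source, stroke at far end)
β3 |I1  (I1 integral (f out))
β1 |J3  (only one effort-in slot at J3)
β0 |J2  (J2: last free bond brings effort in)
β4 |J1  (J1: bond 0 brought flow, rest push out)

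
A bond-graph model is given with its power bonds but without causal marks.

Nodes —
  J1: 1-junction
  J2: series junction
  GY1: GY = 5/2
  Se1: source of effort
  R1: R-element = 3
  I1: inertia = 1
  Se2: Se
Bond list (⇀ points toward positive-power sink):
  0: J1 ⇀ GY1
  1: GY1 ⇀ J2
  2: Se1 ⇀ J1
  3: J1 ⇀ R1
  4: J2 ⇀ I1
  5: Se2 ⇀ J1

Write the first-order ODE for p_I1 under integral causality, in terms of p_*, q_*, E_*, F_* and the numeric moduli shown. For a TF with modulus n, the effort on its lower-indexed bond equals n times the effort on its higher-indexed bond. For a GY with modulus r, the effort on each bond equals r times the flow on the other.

b2 |J1  (source Se1 imposes e)
b5 |J1  (Se2 fixes effort; stroke away)
b4 |I1  (I1 integral (f out))
b1 |J2  (J2 flow already set via bond 4)
b0 |J1  (GY1: gyrator matches bond 1)
b3 |R1  (J1: last free bond brings flow in)

dp_I1/dt = 5*E_Se1/6 + 5*E_Se2/6 - 25*p_I1/12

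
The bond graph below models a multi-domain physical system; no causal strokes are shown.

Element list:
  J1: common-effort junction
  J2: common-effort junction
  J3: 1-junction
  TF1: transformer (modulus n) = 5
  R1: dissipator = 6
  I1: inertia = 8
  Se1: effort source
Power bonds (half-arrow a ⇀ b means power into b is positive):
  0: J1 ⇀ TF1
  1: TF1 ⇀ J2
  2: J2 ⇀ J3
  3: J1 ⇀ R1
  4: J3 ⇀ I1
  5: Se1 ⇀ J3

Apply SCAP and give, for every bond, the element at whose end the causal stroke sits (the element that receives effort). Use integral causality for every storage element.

β5 |J3  (Se1: effort source, stroke at far end)
β4 |I1  (I1 integral (f out))
β2 |J3  (J3: bond 4 brought flow, rest push out)
β1 |J2  (J2 needs exactly one e-in)
β0 |TF1  (through TF1, causality passes straight; one stroke at TF1)
β3 |J1  (J1 needs exactly one e-in)

β0 stroke at TF1
β1 stroke at J2
β2 stroke at J3
β3 stroke at J1
β4 stroke at I1
β5 stroke at J3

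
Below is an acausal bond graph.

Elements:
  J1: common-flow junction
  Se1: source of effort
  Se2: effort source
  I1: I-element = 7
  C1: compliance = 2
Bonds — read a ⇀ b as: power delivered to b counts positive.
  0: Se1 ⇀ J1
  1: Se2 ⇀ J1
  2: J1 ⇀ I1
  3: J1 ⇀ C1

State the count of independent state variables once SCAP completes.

β0 stroke→J1  (Se1: effort source, stroke at far end)
β1 stroke→J1  (source Se2 imposes e)
β2 stroke→I1  (I1: I, integral causality)
β3 stroke→J1  (J1: bond 2 brought flow, rest push out)

2  (C1, I1 all integral)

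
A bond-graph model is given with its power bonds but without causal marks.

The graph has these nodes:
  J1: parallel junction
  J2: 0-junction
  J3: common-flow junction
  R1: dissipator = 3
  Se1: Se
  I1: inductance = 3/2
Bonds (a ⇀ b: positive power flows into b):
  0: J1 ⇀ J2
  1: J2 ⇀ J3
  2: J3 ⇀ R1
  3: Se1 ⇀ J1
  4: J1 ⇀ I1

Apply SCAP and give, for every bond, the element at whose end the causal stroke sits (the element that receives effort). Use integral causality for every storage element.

bond 0 |J2
bond 1 |J3
bond 2 |R1
bond 3 |J1
bond 4 |I1

#3 stroke→J1  (source Se1 imposes e)
#0 stroke→J2  (J1: bond 3 brought effort, rest push out)
#4 stroke→I1  (J1 effort already set via bond 3)
#1 stroke→J3  (common-e at J2 fixed by 0)
#2 stroke→R1  (J3: last free bond brings flow in)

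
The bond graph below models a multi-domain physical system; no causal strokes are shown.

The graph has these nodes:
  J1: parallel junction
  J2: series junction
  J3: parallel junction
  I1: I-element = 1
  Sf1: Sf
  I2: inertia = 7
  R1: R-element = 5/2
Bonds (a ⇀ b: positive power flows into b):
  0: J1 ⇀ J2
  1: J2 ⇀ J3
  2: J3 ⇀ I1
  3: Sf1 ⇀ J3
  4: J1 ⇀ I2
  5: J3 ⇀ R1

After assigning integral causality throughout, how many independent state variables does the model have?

2  (I1, I2 all integral)

β3 stroke→Sf1  (Sf1 fixes flow; stroke at Sf1)
β2 stroke→I1  (I1 outputs flow p/I1)
β4 stroke→I2  (I2: I, integral causality)
β0 stroke→J1  (closing 0-jn rule on J1)
β1 stroke→J2  (J2 flow already set via bond 0)
β5 stroke→J3  (only one effort-in slot at J3)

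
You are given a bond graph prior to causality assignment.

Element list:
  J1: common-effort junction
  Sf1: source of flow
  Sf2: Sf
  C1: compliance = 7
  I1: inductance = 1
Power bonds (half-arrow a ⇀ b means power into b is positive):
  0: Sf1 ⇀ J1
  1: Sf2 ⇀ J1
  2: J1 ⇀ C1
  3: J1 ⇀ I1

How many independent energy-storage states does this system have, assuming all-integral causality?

b0 |Sf1  (Sf1 fixes flow; stroke at Sf1)
b1 |Sf2  (Sf2: flow source, stroke at near end)
b2 |J1  (C1 integral (e out))
b3 |I1  (J1: bond 2 brought effort, rest push out)

2  (C1, I1 all integral)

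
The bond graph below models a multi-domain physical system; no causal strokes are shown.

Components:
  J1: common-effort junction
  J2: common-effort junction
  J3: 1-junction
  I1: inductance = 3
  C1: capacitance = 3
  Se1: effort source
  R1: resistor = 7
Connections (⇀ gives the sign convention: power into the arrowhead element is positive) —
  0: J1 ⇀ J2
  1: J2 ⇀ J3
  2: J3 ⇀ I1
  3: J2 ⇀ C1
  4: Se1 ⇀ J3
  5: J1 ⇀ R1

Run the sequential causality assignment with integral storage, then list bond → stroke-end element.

β4 →J3  (source Se1 imposes e)
β2 →I1  (I1 integral (f out))
β1 →J3  (common-f at J3 fixed by 2)
β3 →J2  (C1 outputs effort q/C1)
β0 →J1  (common-e at J2 fixed by 3)
β5 →R1  (J1: bond 0 brought effort, rest push out)

β0 stroke at J1
β1 stroke at J3
β2 stroke at I1
β3 stroke at J2
β4 stroke at J3
β5 stroke at R1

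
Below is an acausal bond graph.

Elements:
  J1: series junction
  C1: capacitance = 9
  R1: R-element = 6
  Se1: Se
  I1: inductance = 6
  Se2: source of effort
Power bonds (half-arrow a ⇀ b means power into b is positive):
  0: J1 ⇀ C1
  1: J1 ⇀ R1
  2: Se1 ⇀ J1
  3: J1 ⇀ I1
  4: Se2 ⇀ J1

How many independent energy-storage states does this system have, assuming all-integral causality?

β2 stroke at J1  (Se1 (Se) sets effort on bond)
β4 stroke at J1  (Se2 fixes effort; stroke away)
β0 stroke at J1  (C1 outputs effort q/C1)
β3 stroke at I1  (I1 outputs flow p/I1)
β1 stroke at J1  (common-f at J1 fixed by 3)

2  (C1, I1 all integral)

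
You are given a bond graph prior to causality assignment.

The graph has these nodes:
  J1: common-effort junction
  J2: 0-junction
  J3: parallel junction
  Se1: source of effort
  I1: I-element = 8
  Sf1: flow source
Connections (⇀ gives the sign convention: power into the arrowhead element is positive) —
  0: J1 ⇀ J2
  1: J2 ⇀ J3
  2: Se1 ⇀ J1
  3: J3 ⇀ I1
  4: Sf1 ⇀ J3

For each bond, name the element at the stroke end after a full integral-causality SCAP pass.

#2 stroke at J1  (Se1: effort source, stroke at far end)
#4 stroke at Sf1  (Sf1 fixes flow; stroke at Sf1)
#0 stroke at J2  (common-e at J1 fixed by 2)
#1 stroke at J3  (common-e at J2 fixed by 0)
#3 stroke at I1  (J3 effort already set via bond 1)

b0 |J2
b1 |J3
b2 |J1
b3 |I1
b4 |Sf1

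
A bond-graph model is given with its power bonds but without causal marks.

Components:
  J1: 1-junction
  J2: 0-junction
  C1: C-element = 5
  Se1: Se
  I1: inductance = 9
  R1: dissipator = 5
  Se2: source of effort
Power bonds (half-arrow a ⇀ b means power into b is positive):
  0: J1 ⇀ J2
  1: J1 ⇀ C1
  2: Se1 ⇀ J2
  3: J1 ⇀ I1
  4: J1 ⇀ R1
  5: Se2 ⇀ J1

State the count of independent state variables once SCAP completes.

bond 2 →J2  (source Se1 imposes e)
bond 5 →J1  (source Se2 imposes e)
bond 0 →J1  (J2 effort already set via bond 2)
bond 1 →J1  (C1 integral (e out))
bond 3 →I1  (prefer integral on I1)
bond 4 →J1  (1-jn J1 has f-setter on 3)

2  (C1, I1 all integral)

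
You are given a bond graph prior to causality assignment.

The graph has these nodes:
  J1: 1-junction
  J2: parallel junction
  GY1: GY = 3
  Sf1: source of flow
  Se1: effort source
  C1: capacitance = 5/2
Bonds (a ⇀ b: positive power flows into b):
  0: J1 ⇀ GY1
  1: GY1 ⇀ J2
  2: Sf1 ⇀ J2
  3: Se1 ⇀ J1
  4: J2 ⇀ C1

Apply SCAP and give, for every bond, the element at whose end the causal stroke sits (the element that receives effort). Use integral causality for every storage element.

b0 stroke at GY1
b1 stroke at GY1
b2 stroke at Sf1
b3 stroke at J1
b4 stroke at J2

bond 2 stroke at Sf1  (Sf1 (Sf) sets flow on bond)
bond 3 stroke at J1  (Se1: effort source, stroke at far end)
bond 0 stroke at GY1  (J1 needs exactly one f-in)
bond 1 stroke at GY1  (through GY1, causality inverts; strokes same side of GY1)
bond 4 stroke at J2  (J2: last free bond brings effort in)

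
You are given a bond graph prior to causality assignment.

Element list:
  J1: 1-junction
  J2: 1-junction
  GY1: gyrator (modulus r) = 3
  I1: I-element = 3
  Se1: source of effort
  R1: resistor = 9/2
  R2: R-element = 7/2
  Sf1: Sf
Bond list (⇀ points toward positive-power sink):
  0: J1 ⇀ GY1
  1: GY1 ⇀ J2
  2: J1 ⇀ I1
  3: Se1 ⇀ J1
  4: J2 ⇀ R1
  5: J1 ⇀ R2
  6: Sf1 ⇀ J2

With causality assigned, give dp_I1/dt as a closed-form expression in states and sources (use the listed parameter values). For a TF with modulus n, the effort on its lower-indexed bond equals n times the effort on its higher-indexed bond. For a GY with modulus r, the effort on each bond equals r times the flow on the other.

b3 stroke at J1  (source Se1 imposes e)
b6 stroke at Sf1  (Sf1: flow source, stroke at near end)
b1 stroke at J2  (common-f at J2 fixed by 6)
b4 stroke at J2  (1-jn J2 has f-setter on 6)
b0 stroke at J1  (GY1 both-in/both-out from 1)
b2 stroke at I1  (I1: I, integral causality)
b5 stroke at J1  (common-f at J1 fixed by 2)

dp_I1/dt = E_Se1 - 3*F_Sf1 - 7*p_I1/6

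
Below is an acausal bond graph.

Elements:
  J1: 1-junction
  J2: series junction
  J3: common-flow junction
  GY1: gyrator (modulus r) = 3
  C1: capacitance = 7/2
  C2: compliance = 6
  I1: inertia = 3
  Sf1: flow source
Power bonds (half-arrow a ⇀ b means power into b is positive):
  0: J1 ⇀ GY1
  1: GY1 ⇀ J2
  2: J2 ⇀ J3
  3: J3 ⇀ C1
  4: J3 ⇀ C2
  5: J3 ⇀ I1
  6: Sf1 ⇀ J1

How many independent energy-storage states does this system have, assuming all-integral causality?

3  (C1, C2, I1 all integral)

bond 6 |Sf1  (Sf1 fixes flow; stroke at Sf1)
bond 0 |J1  (J1: bond 6 brought flow, rest push out)
bond 1 |J2  (GY GY1: same side as bond 0)
bond 2 |J3  (only one flow-in slot at J2)
bond 3 |J3  (C1 outputs effort q/C1)
bond 4 |J3  (C2 outputs effort q/C2)
bond 5 |I1  (J3: last free bond brings flow in)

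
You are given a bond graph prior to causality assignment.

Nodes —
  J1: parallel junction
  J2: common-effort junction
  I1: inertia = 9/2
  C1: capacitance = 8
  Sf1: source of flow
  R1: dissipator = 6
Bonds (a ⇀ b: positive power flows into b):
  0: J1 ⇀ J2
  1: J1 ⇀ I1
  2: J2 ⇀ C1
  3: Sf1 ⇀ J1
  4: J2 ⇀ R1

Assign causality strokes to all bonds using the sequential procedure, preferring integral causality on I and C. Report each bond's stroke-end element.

β0 |J1
β1 |I1
β2 |J2
β3 |Sf1
β4 |R1

#3 stroke→Sf1  (Sf1 (Sf) sets flow on bond)
#1 stroke→I1  (I1 outputs flow p/I1)
#0 stroke→J1  (J1: last free bond brings effort in)
#2 stroke→J2  (C1 outputs effort q/C1)
#4 stroke→R1  (J2 effort already set via bond 2)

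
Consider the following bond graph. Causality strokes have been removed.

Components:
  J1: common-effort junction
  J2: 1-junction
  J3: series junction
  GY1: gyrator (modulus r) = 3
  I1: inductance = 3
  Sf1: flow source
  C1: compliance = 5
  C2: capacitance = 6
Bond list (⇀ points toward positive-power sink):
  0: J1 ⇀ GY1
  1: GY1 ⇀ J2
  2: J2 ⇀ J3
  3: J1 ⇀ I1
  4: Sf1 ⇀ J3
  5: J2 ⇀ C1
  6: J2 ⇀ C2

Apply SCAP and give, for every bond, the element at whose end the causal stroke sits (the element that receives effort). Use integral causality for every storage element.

β4 stroke→Sf1  (source Sf1 imposes f)
β2 stroke→J3  (1-jn J3 has f-setter on 4)
β1 stroke→J2  (J2: bond 2 brought flow, rest push out)
β5 stroke→J2  (common-f at J2 fixed by 2)
β6 stroke→J2  (1-jn J2 has f-setter on 2)
β0 stroke→J1  (through GY1, causality inverts; strokes same side of GY1)
β3 stroke→I1  (0-jn J1 has e-setter on 0)

bond 0 |J1
bond 1 |J2
bond 2 |J3
bond 3 |I1
bond 4 |Sf1
bond 5 |J2
bond 6 |J2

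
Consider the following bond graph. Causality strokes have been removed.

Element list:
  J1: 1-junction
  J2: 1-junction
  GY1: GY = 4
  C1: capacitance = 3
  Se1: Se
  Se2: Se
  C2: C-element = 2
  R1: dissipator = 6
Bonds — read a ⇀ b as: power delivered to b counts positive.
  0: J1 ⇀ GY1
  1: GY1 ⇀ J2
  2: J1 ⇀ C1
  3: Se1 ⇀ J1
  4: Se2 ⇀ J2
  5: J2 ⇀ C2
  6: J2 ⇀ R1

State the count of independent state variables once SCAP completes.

2  (C1, C2 all integral)

b3 |J1  (Se1 fixes effort; stroke away)
b4 |J2  (Se2: effort source, stroke at far end)
b2 |J1  (C1 outputs effort q/C1)
b0 |GY1  (only one flow-in slot at J1)
b1 |GY1  (GY GY1: same side as bond 0)
b5 |J2  (1-jn J2 has f-setter on 1)
b6 |J2  (common-f at J2 fixed by 1)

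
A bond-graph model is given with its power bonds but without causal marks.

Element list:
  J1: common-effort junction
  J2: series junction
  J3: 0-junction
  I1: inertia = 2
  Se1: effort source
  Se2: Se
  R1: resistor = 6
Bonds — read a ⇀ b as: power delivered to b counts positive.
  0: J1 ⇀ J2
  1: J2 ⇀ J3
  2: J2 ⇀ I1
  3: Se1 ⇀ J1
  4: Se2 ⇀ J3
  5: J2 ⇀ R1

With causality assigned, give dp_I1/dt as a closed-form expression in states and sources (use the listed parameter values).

β3 stroke at J1  (Se1: effort source, stroke at far end)
β4 stroke at J3  (Se2: effort source, stroke at far end)
β0 stroke at J2  (J1: bond 3 brought effort, rest push out)
β1 stroke at J2  (J3 effort already set via bond 4)
β2 stroke at I1  (prefer integral on I1)
β5 stroke at J2  (1-jn J2 has f-setter on 2)

dp_I1/dt = E_Se1 - E_Se2 - 3*p_I1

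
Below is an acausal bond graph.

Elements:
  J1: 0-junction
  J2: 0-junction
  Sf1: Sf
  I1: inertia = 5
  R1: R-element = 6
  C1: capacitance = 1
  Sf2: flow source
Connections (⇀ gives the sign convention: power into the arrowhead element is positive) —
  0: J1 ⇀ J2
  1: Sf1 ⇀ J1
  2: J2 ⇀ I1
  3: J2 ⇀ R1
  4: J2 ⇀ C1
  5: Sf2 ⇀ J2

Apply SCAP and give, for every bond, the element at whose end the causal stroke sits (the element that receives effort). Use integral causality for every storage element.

b1 |Sf1  (source Sf1 imposes f)
b5 |Sf2  (Sf2 fixes flow; stroke at Sf2)
b0 |J1  (closing 0-jn rule on J1)
b2 |I1  (I1: I, integral causality)
b4 |J2  (prefer integral on C1)
b3 |R1  (J2: bond 4 brought effort, rest push out)

bond 0 →J1
bond 1 →Sf1
bond 2 →I1
bond 3 →R1
bond 4 →J2
bond 5 →Sf2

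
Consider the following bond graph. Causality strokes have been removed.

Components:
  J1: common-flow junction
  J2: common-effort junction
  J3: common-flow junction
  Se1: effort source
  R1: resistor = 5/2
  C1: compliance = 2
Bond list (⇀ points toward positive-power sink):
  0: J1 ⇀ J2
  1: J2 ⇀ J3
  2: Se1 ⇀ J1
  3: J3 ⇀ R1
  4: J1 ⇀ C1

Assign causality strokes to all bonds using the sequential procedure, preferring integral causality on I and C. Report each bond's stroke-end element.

β0 →J2
β1 →J3
β2 →J1
β3 →R1
β4 →J1

bond 2 stroke→J1  (Se1 (Se) sets effort on bond)
bond 4 stroke→J1  (C1 outputs effort q/C1)
bond 0 stroke→J2  (J1 needs exactly one f-in)
bond 1 stroke→J3  (J2 effort already set via bond 0)
bond 3 stroke→R1  (closing 1-jn rule on J3)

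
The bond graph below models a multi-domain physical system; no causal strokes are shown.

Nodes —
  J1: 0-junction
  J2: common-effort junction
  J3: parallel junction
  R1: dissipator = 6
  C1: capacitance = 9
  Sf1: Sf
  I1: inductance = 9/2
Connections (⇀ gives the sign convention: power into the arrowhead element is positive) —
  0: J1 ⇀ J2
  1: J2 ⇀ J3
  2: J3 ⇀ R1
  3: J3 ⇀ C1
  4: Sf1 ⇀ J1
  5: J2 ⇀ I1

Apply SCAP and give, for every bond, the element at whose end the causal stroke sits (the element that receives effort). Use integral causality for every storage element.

#0 stroke at J1
#1 stroke at J2
#2 stroke at R1
#3 stroke at J3
#4 stroke at Sf1
#5 stroke at I1

β4 |Sf1  (Sf1: flow source, stroke at near end)
β0 |J1  (only one effort-in slot at J1)
β3 |J3  (C1 integral (e out))
β1 |J2  (common-e at J3 fixed by 3)
β2 |R1  (0-jn J3 has e-setter on 3)
β5 |I1  (0-jn J2 has e-setter on 1)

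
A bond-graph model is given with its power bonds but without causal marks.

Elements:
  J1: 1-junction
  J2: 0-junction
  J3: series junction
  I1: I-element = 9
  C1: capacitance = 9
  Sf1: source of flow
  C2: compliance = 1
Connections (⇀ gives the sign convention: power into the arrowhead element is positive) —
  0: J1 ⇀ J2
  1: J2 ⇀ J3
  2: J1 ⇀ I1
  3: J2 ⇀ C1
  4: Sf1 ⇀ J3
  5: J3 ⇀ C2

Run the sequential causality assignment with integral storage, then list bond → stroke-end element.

#0 →J1
#1 →J3
#2 →I1
#3 →J2
#4 →Sf1
#5 →J3

bond 4 |Sf1  (Sf1 fixes flow; stroke at Sf1)
bond 1 |J3  (1-jn J3 has f-setter on 4)
bond 5 |J3  (J3: bond 4 brought flow, rest push out)
bond 2 |I1  (I1 outputs flow p/I1)
bond 0 |J1  (common-f at J1 fixed by 2)
bond 3 |J2  (J2: last free bond brings effort in)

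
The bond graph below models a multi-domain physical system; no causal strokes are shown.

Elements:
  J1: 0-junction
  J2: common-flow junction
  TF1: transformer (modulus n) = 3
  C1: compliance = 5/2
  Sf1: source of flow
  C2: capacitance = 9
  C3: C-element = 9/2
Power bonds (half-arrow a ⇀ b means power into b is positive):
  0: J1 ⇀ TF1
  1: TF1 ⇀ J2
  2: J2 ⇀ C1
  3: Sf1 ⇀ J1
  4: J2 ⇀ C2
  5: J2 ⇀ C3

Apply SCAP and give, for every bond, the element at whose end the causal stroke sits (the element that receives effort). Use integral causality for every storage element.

bond 3 |Sf1  (Sf1 fixes flow; stroke at Sf1)
bond 0 |J1  (J1: last free bond brings effort in)
bond 1 |TF1  (through TF1, causality passes straight; one stroke at TF1)
bond 2 |J2  (1-jn J2 has f-setter on 1)
bond 4 |J2  (J2 flow already set via bond 1)
bond 5 |J2  (J2 flow already set via bond 1)

β0 stroke at J1
β1 stroke at TF1
β2 stroke at J2
β3 stroke at Sf1
β4 stroke at J2
β5 stroke at J2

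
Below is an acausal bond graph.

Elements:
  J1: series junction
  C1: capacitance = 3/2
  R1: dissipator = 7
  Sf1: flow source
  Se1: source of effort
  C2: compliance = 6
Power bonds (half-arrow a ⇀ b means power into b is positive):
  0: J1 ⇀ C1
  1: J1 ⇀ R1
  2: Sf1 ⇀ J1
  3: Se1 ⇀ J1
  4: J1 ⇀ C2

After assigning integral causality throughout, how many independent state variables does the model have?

2  (C1, C2 all integral)

#2 stroke at Sf1  (Sf1: flow source, stroke at near end)
#3 stroke at J1  (source Se1 imposes e)
#0 stroke at J1  (1-jn J1 has f-setter on 2)
#1 stroke at J1  (1-jn J1 has f-setter on 2)
#4 stroke at J1  (J1 flow already set via bond 2)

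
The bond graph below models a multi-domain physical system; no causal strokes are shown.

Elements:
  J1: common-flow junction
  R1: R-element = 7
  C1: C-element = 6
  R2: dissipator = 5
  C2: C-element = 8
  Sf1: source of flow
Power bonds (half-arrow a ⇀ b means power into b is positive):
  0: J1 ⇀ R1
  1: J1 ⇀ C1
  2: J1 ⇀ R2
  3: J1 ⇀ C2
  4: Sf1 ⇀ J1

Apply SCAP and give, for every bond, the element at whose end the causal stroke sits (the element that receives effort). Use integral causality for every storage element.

b4 stroke at Sf1  (Sf1 (Sf) sets flow on bond)
b0 stroke at J1  (J1 flow already set via bond 4)
b1 stroke at J1  (common-f at J1 fixed by 4)
b2 stroke at J1  (1-jn J1 has f-setter on 4)
b3 stroke at J1  (1-jn J1 has f-setter on 4)

bond 0 stroke→J1
bond 1 stroke→J1
bond 2 stroke→J1
bond 3 stroke→J1
bond 4 stroke→Sf1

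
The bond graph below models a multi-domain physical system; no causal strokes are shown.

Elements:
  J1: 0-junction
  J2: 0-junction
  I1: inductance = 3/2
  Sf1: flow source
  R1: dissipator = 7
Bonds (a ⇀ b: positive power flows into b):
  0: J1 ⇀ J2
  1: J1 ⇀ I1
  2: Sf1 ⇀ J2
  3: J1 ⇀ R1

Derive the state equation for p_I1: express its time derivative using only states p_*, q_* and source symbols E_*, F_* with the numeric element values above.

β2 stroke→Sf1  (Sf1 (Sf) sets flow on bond)
β0 stroke→J2  (J2 needs exactly one e-in)
β1 stroke→I1  (I1 integral (f out))
β3 stroke→J1  (J1: last free bond brings effort in)

dp_I1/dt = 7*F_Sf1 - 14*p_I1/3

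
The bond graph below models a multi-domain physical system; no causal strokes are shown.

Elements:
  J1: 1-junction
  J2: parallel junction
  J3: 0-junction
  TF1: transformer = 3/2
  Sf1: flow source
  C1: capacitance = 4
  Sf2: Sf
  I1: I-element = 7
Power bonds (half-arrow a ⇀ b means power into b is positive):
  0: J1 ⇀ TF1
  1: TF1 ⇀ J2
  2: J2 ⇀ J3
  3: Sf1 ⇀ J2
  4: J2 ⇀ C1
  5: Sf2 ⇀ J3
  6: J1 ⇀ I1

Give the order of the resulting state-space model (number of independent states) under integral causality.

bond 3 |Sf1  (Sf1: flow source, stroke at near end)
bond 5 |Sf2  (Sf2 (Sf) sets flow on bond)
bond 2 |J3  (J3 needs exactly one e-in)
bond 4 |J2  (C1 outputs effort q/C1)
bond 1 |TF1  (0-jn J2 has e-setter on 4)
bond 0 |J1  (through TF1, causality passes straight; one stroke at TF1)
bond 6 |I1  (only one flow-in slot at J1)

2  (C1, I1 all integral)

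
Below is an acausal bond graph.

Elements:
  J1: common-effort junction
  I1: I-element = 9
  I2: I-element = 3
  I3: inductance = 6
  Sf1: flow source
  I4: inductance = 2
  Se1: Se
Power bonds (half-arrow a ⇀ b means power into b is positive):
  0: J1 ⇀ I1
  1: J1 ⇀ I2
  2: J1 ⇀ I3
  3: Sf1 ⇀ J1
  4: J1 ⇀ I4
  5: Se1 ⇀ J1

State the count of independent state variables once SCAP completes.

4  (I1, I2, I3, I4 all integral)

b3 stroke→Sf1  (Sf1 (Sf) sets flow on bond)
b5 stroke→J1  (source Se1 imposes e)
b0 stroke→I1  (common-e at J1 fixed by 5)
b1 stroke→I2  (common-e at J1 fixed by 5)
b2 stroke→I3  (common-e at J1 fixed by 5)
b4 stroke→I4  (0-jn J1 has e-setter on 5)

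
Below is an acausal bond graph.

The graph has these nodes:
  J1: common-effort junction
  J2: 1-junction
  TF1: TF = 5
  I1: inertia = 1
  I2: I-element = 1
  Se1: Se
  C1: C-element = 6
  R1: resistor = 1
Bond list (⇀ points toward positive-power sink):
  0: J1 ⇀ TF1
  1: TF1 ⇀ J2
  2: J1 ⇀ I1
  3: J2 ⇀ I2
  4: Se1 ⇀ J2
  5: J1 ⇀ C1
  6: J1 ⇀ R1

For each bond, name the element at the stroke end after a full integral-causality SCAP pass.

β4 stroke at J2  (Se1: effort source, stroke at far end)
β2 stroke at I1  (I1 integral (f out))
β3 stroke at I2  (I2: I, integral causality)
β1 stroke at J2  (1-jn J2 has f-setter on 3)
β0 stroke at TF1  (TF1: transformer flips bond 1)
β5 stroke at J1  (C1 integral (e out))
β6 stroke at R1  (common-e at J1 fixed by 5)

β0 |TF1
β1 |J2
β2 |I1
β3 |I2
β4 |J2
β5 |J1
β6 |R1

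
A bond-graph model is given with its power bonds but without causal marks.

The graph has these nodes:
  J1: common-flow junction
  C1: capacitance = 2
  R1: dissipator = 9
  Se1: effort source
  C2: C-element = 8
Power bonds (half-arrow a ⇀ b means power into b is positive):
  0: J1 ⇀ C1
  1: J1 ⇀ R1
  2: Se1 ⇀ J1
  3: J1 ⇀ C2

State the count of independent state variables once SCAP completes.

2  (C1, C2 all integral)

β2 stroke at J1  (Se1 (Se) sets effort on bond)
β0 stroke at J1  (C1 outputs effort q/C1)
β3 stroke at J1  (prefer integral on C2)
β1 stroke at R1  (J1: last free bond brings flow in)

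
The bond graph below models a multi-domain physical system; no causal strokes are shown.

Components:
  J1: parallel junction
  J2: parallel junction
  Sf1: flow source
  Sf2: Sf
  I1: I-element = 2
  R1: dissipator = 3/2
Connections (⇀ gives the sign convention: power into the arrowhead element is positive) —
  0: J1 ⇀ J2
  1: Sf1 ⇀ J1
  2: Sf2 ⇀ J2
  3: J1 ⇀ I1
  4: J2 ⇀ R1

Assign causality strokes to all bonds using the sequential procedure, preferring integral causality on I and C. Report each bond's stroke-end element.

b0 stroke→J1
b1 stroke→Sf1
b2 stroke→Sf2
b3 stroke→I1
b4 stroke→J2

bond 1 →Sf1  (Sf1: flow source, stroke at near end)
bond 2 →Sf2  (source Sf2 imposes f)
bond 3 →I1  (prefer integral on I1)
bond 0 →J1  (closing 0-jn rule on J1)
bond 4 →J2  (only one effort-in slot at J2)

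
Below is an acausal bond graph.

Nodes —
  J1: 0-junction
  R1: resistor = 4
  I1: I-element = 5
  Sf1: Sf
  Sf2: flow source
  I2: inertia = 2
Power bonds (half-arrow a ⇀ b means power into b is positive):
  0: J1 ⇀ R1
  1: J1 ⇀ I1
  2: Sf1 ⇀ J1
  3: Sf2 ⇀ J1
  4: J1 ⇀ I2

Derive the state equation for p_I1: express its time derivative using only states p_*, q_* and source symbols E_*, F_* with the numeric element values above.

dp_I1/dt = 4*F_Sf1 + 4*F_Sf2 - 4*p_I1/5 - 2*p_I2

#2 stroke→Sf1  (Sf1 (Sf) sets flow on bond)
#3 stroke→Sf2  (source Sf2 imposes f)
#1 stroke→I1  (I1: I, integral causality)
#4 stroke→I2  (prefer integral on I2)
#0 stroke→J1  (J1 needs exactly one e-in)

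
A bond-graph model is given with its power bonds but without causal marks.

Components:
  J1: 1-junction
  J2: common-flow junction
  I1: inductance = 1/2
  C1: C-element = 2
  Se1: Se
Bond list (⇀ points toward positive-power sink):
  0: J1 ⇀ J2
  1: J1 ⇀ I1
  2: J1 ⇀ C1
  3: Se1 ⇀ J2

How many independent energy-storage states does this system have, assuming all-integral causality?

2  (C1, I1 all integral)

#3 stroke→J2  (Se1: effort source, stroke at far end)
#0 stroke→J1  (J2: last free bond brings flow in)
#1 stroke→I1  (I1: I, integral causality)
#2 stroke→J1  (1-jn J1 has f-setter on 1)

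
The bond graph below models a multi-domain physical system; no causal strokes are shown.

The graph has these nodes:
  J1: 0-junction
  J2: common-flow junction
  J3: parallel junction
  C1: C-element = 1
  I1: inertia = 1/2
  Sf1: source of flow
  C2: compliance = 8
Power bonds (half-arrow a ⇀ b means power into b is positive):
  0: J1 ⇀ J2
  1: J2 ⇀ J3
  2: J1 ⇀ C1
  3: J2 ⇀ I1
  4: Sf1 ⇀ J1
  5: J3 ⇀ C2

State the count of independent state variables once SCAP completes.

b4 →Sf1  (source Sf1 imposes f)
b2 →J1  (C1: C, integral causality)
b0 →J2  (0-jn J1 has e-setter on 2)
b3 →I1  (I1 outputs flow p/I1)
b1 →J2  (common-f at J2 fixed by 3)
b5 →J3  (closing 0-jn rule on J3)

3  (C1, C2, I1 all integral)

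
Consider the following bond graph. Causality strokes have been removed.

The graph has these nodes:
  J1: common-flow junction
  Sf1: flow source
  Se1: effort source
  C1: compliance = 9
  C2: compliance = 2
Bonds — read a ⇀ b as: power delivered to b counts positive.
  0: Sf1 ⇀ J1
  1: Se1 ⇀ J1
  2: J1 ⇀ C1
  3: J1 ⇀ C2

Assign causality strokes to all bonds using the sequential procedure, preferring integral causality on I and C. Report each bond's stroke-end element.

#0 →Sf1  (Sf1 fixes flow; stroke at Sf1)
#1 →J1  (source Se1 imposes e)
#2 →J1  (1-jn J1 has f-setter on 0)
#3 →J1  (common-f at J1 fixed by 0)

β0 stroke at Sf1
β1 stroke at J1
β2 stroke at J1
β3 stroke at J1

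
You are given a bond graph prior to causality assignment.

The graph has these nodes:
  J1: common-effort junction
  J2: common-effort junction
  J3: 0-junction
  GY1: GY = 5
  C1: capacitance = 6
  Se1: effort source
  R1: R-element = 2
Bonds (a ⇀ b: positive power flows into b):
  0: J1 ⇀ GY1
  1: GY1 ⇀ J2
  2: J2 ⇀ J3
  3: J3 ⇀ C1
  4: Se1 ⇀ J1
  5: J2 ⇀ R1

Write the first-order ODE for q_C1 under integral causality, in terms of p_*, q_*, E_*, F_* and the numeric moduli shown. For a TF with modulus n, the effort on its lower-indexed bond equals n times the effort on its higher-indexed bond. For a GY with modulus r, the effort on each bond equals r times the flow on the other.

#4 stroke→J1  (Se1 fixes effort; stroke away)
#0 stroke→GY1  (J1: bond 4 brought effort, rest push out)
#1 stroke→GY1  (GY GY1: same side as bond 0)
#3 stroke→J3  (C1: C, integral causality)
#2 stroke→J2  (common-e at J3 fixed by 3)
#5 stroke→R1  (J2 effort already set via bond 2)

dq_C1/dt = E_Se1/5 - q_C1/12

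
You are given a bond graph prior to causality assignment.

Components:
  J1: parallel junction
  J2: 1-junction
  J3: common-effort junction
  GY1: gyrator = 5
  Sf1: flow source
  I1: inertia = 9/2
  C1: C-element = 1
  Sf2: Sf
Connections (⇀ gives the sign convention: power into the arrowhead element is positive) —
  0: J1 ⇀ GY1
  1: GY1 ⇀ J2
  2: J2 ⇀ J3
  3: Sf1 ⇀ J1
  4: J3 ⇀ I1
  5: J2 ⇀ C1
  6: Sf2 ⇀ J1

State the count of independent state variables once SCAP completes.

β3 |Sf1  (source Sf1 imposes f)
β6 |Sf2  (Sf2: flow source, stroke at near end)
β0 |J1  (closing 0-jn rule on J1)
β1 |J2  (GY1 both-in/both-out from 0)
β4 |I1  (I1 integral (f out))
β2 |J3  (J3: last free bond brings effort in)
β5 |J2  (common-f at J2 fixed by 2)

2  (C1, I1 all integral)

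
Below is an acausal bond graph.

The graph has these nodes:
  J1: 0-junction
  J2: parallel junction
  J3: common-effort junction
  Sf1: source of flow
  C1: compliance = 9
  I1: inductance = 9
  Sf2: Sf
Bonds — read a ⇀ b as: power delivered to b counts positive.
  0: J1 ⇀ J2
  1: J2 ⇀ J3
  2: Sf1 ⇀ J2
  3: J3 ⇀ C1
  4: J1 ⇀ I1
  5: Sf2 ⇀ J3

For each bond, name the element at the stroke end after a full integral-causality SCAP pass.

bond 0 →J1
bond 1 →J2
bond 2 →Sf1
bond 3 →J3
bond 4 →I1
bond 5 →Sf2

#2 |Sf1  (source Sf1 imposes f)
#5 |Sf2  (Sf2 fixes flow; stroke at Sf2)
#3 |J3  (prefer integral on C1)
#1 |J2  (J3: bond 3 brought effort, rest push out)
#0 |J1  (common-e at J2 fixed by 1)
#4 |I1  (J1: bond 0 brought effort, rest push out)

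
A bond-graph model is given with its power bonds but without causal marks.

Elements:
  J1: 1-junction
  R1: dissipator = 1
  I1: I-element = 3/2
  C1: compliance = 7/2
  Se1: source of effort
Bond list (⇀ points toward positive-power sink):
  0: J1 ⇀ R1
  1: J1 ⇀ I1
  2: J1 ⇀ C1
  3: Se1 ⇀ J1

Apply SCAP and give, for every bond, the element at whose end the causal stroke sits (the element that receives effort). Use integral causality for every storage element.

b3 |J1  (source Se1 imposes e)
b1 |I1  (I1 outputs flow p/I1)
b0 |J1  (1-jn J1 has f-setter on 1)
b2 |J1  (J1: bond 1 brought flow, rest push out)

bond 0 stroke→J1
bond 1 stroke→I1
bond 2 stroke→J1
bond 3 stroke→J1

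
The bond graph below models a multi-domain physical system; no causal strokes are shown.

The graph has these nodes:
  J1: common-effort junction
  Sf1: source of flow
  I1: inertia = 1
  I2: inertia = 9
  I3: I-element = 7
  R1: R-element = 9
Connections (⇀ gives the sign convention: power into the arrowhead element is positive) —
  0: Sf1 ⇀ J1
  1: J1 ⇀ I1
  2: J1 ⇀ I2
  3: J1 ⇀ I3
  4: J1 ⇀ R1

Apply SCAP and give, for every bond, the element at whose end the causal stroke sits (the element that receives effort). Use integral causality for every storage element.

#0 |Sf1
#1 |I1
#2 |I2
#3 |I3
#4 |J1

#0 |Sf1  (Sf1 (Sf) sets flow on bond)
#1 |I1  (I1: I, integral causality)
#2 |I2  (I2: I, integral causality)
#3 |I3  (I3: I, integral causality)
#4 |J1  (closing 0-jn rule on J1)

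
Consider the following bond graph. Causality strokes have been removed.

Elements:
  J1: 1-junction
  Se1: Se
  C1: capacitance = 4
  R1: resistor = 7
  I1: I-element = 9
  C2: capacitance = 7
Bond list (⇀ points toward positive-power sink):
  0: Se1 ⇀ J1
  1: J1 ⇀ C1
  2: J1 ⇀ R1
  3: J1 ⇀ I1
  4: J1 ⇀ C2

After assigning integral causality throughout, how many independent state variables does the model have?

3  (C1, C2, I1 all integral)

bond 0 stroke→J1  (Se1 fixes effort; stroke away)
bond 1 stroke→J1  (C1 outputs effort q/C1)
bond 3 stroke→I1  (prefer integral on I1)
bond 2 stroke→J1  (J1: bond 3 brought flow, rest push out)
bond 4 stroke→J1  (common-f at J1 fixed by 3)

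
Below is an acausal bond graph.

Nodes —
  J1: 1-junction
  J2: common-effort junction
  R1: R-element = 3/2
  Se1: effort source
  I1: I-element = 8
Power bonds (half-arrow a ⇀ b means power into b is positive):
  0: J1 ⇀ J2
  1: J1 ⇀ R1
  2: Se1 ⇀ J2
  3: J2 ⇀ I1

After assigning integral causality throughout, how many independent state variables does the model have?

1  (I1 all integral)

b2 |J2  (Se1 fixes effort; stroke away)
b0 |J1  (common-e at J2 fixed by 2)
b3 |I1  (0-jn J2 has e-setter on 2)
b1 |R1  (only one flow-in slot at J1)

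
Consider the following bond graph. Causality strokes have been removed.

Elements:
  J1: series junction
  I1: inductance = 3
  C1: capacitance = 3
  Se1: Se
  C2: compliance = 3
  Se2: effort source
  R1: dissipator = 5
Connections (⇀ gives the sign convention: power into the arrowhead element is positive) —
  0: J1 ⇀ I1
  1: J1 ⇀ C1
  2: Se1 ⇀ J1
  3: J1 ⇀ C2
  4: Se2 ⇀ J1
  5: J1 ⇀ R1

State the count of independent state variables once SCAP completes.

3  (C1, C2, I1 all integral)

b2 →J1  (Se1 fixes effort; stroke away)
b4 →J1  (source Se2 imposes e)
b0 →I1  (I1 integral (f out))
b1 →J1  (1-jn J1 has f-setter on 0)
b3 →J1  (common-f at J1 fixed by 0)
b5 →J1  (J1 flow already set via bond 0)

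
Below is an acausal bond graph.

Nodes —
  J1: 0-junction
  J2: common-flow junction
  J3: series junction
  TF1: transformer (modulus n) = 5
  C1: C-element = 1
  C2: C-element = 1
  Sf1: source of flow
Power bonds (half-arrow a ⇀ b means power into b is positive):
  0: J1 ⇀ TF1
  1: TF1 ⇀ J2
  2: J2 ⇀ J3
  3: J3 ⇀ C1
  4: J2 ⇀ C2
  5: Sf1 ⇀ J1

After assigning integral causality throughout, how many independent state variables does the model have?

2  (C1, C2 all integral)

bond 5 stroke at Sf1  (Sf1 (Sf) sets flow on bond)
bond 0 stroke at J1  (only one effort-in slot at J1)
bond 1 stroke at TF1  (through TF1, causality passes straight; one stroke at TF1)
bond 2 stroke at J2  (J2 flow already set via bond 1)
bond 4 stroke at J2  (common-f at J2 fixed by 1)
bond 3 stroke at J3  (common-f at J3 fixed by 2)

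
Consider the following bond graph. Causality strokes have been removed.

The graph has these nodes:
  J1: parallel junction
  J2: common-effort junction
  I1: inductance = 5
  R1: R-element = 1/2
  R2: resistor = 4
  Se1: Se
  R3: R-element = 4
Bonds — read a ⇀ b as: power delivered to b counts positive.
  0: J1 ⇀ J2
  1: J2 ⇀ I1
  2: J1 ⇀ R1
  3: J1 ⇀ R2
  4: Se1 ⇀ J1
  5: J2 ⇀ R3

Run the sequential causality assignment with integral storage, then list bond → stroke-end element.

b0 |J2
b1 |I1
b2 |R1
b3 |R2
b4 |J1
b5 |R3

#4 |J1  (Se1 fixes effort; stroke away)
#0 |J2  (0-jn J1 has e-setter on 4)
#2 |R1  (0-jn J1 has e-setter on 4)
#3 |R2  (J1: bond 4 brought effort, rest push out)
#1 |I1  (0-jn J2 has e-setter on 0)
#5 |R3  (J2: bond 0 brought effort, rest push out)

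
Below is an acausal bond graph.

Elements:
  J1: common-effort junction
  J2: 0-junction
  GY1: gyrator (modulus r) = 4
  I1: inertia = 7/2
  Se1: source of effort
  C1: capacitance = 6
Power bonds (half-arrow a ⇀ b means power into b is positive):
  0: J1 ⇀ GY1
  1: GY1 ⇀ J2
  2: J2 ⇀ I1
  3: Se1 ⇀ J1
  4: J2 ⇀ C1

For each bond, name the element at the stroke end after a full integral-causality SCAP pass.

β3 stroke at J1  (Se1: effort source, stroke at far end)
β0 stroke at GY1  (common-e at J1 fixed by 3)
β1 stroke at GY1  (GY1 both-in/both-out from 0)
β2 stroke at I1  (prefer integral on I1)
β4 stroke at J2  (J2: last free bond brings effort in)

β0 stroke→GY1
β1 stroke→GY1
β2 stroke→I1
β3 stroke→J1
β4 stroke→J2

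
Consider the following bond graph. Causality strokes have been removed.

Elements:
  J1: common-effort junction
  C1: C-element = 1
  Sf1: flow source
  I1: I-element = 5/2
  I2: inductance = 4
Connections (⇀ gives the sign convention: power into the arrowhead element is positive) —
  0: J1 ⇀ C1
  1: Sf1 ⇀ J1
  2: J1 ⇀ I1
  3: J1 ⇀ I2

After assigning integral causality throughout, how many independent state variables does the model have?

bond 1 stroke→Sf1  (Sf1 fixes flow; stroke at Sf1)
bond 0 stroke→J1  (C1 outputs effort q/C1)
bond 2 stroke→I1  (common-e at J1 fixed by 0)
bond 3 stroke→I2  (J1: bond 0 brought effort, rest push out)

3  (C1, I1, I2 all integral)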